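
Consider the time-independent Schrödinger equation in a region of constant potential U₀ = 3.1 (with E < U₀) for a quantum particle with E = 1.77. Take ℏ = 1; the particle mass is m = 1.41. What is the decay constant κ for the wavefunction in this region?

Since E < U₀ the TISE in this region is ψ'' = κ²ψ with κ = √(2m(U₀ − E))/ℏ.
κ = √(2 × 1.41 × 1.33) = 1.937.

κ = 1.94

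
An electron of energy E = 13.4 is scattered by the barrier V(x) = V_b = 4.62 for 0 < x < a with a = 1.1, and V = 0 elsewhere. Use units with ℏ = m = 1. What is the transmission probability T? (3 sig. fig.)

E > V_b: inside the barrier k₂ = √(2m(E − V_b))/ℏ = 4.190, k₂a = 4.610.
T = [1 + V_b² sin²(k₂a) / (4E(E − V_b))]⁻¹ = 1/1.045 = 0.957.

T = 0.957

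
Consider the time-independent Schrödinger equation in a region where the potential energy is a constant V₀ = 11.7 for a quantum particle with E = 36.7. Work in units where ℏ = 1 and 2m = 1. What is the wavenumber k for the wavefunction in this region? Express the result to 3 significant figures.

With E > V₀ the solution is oscillatory, ψ ∝ e^{±ikx} with k = √(2m(E − V₀))/ℏ.
k = √(2 × 0.5 × 25) = 5.000.

k = 5.00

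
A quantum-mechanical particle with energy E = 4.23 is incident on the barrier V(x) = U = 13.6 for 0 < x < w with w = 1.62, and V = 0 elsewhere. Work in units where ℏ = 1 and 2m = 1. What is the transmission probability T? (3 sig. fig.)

Since E < U the interior solution is evanescent with decay constant κ = √(2m(U − E))/ℏ = 3.061.
κw = 4.959, sinh(κw) = 71.21.
Matching ψ, ψ′ at both faces gives T = [1 + U² sinh²(κw) / (4E(U − E))]⁻¹ = 1/5918 = 0.000169.

T = 0.000169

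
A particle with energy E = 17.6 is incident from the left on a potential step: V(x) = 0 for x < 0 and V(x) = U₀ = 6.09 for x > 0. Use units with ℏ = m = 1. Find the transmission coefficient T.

T = 0.989

On each side the TISE gives plane waves with k = √(2m(E − V))/ℏ: k₁ = √(2·1·17.6) = 5.933, k₂ = √(2·1·11.51) = 4.798.
Continuity of ψ and ψ′ at the step yields the reflection amplitude r = (k₁ − k₂)/(k₁ + k₂) = 0.1058; thus R = |r|² = 0.01119, T = 0.9888.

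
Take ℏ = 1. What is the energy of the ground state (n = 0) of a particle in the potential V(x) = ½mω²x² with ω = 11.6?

Using E_n = (n + ½)ℏω: E_0 = 0.5 × 11.6 = 5.800.

E = 5.80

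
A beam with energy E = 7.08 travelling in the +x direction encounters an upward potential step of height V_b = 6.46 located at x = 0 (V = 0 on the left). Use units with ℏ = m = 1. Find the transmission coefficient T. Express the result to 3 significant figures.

T = 0.705

On each side the TISE gives plane waves with k = √(2m(E − V))/ℏ: k₁ = √(2·1·7.08) = 3.763, k₂ = √(2·1·0.62) = 1.114.
Matching ψ and ψ′ at x = 0 gives r = (k₁ − k₂)/(k₁ + k₂), so R = r² = 0.2952 and T = 1 − R = 0.7048.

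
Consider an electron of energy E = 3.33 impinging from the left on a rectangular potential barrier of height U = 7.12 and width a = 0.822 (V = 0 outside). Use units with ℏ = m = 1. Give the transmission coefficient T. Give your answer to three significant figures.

T = 0.0422

E < U: inside the barrier ψ ∝ e^{±κx} with κ = √(2m(U − E))/ℏ = 2.753.
κa = 2.263, sinh(κa) = 4.754.
The exact tunnelling result is T⁻¹ = 1 + U² sinh²(κa) / [4E(U − E)] = 23.70, so T = 0.0422.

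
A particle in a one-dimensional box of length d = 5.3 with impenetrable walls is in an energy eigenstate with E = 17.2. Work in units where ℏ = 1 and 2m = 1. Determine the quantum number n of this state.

For an infinite well E_n = n²π²ℏ²/(2md²), so n = (d/πℏ)√(2mE).
n = (5.3/π) × √(2 × 0.5 × 17.2) = 6.997 → n = 7.

n = 7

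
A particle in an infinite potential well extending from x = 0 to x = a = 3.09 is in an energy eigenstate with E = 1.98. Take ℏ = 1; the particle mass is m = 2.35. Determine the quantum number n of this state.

n = 3

From E_n = n²π²ℏ²/(2ma²) invert to n = √(2ma²E)/(πℏ).
n = (3.09/π) × √(2 × 2.35 × 1.98) = 3.000 → n = 3.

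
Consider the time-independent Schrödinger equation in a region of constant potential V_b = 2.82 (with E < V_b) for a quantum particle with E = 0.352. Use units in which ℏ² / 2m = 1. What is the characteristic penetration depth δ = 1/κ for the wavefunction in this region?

δ = 0.637

Since E < V_b the TISE in this region is ψ'' = κ²ψ with κ = √(2m(V_b − E))/ℏ.
κ = √(2 × 0.5 × 2.468) = 1.571. The penetration depth is δ = 1/κ = 0.637.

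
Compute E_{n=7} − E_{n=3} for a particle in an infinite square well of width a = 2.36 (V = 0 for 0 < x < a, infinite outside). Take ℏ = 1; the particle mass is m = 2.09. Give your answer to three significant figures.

ΔE = 17.0

E_n = n²π²ℏ²/(2ma²), so ΔE = (7² − 3²) π²ℏ²/(2ma²).
ΔE = 40 × π² / (2 × 2.09 × 2.36²) = 16.96.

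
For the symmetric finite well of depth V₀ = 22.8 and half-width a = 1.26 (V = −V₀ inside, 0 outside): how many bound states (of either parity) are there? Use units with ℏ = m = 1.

Define the well-strength parameter z₀ = (a/ℏ)√(2mV₀) = 1.26 × √(2·1·22.8) = 8.508.
A new bound state (alternating even/odd) appears each time z₀ passes a multiple of π/2, so N = ⌊2z₀/π⌋ + 1 = ⌊5.417⌋ + 1 = 6.

N = 6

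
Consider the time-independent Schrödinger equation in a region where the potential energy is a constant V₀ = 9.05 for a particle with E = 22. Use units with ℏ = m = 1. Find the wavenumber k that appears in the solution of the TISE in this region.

k = 5.09

With E > V₀ the solution is oscillatory, ψ ∝ e^{±ikx} with k = √(2m(E − V₀))/ℏ.
k = √(2 × 1 × 12.95) = 5.089.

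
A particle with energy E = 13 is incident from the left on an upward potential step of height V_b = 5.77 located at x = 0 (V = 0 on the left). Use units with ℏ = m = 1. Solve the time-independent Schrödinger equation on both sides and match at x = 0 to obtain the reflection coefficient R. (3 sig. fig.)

R = 0.0212

The wavenumbers are k₁ = √(2mE)/ℏ = 5.099 on the left and k₂ = √(2m(E − V_b))/ℏ = 3.803 on the right.
Matching ψ and ψ′ at x = 0 gives r = (k₁ − k₂)/(k₁ + k₂), so R = r² = 0.02121 and T = 1 − R = 0.9788.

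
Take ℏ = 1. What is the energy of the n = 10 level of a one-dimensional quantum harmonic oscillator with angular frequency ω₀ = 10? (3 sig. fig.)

E = 105

The oscillator eigenvalues are E_n = ℏω₀(n + ½), so E_10 = 10 × 10.5 = 105.0.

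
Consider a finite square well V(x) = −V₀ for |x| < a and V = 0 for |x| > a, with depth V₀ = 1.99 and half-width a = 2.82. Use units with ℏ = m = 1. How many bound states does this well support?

The dimensionless depth is z₀ = a√(2mV₀)/ℏ = 2.82 × √(3.980) = 5.626.
A new bound state (alternating even/odd) appears each time z₀ passes a multiple of π/2, so N = ⌊2z₀/π⌋ + 1 = ⌊3.582⌋ + 1 = 4.

N = 4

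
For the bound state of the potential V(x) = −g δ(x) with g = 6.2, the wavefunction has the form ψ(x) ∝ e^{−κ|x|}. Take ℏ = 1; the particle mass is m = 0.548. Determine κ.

κ = 3.40

Integrate −(ℏ²/2m)ψ'' − gδ(x)ψ = Eψ from −ε to +ε: the ψ'' term gives ψ'(0⁺) − ψ'(0⁻) and the δ term gives −(2mg/ℏ²)ψ(0).
With ψ ∝ e^{−κ|x|} this yields −2κ = −2mg/ℏ², so κ = mg/ℏ² = 3.398.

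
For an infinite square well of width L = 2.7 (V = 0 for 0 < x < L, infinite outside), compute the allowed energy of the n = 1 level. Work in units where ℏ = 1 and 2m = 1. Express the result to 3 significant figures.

Requiring ψ(0) = ψ(L) = 0 quantises k = nπ/L, hence E_n = ℏ²k²/2m = n²π²ℏ²/(2mL²).
E_1 = 1² × π² / (2 × 0.5 × 2.7²) = 1.354.

E = 1.35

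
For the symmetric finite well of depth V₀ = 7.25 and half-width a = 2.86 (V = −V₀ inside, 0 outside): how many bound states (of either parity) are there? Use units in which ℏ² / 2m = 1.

N = 5

The dimensionless depth is z₀ = a√(2mV₀)/ℏ = 2.86 × √(7.250) = 7.701.
The even/odd transcendental equations gain one root per π/2 in z₀, giving N = 1 + ⌊2z₀/π⌋ = 1 + ⌊4.902⌋ = 5.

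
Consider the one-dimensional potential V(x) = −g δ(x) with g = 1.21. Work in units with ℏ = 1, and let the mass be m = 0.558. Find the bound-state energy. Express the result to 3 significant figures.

The bound state is ψ(x) = √κ e^{−κ|x|}. The derivative jump ψ'(0⁺) − ψ'(0⁻) = −(2mg/ℏ²)ψ(0) fixes κ = mg/ℏ² = 0.6752.
Then E = −ℏ²κ²/(2m) = −mg²/(2ℏ²) = -0.4085.

E = -0.408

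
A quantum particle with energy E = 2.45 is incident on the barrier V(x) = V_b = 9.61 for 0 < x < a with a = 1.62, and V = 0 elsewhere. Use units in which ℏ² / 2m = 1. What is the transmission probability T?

T = 0.000522

Since E < V_b the interior solution is evanescent with decay constant κ = √(2m(V_b − E))/ℏ = 2.676.
κa = 4.335, sinh(κa) = 38.15.
The exact tunnelling result is T⁻¹ = 1 + V_b² sinh²(κa) / [4E(V_b − E)] = 1916, so T = 0.000522.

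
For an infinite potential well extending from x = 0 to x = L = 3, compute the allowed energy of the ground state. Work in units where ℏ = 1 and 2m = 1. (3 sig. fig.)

The infinite-well eigenfunctions ψ_n = √(2/L) sin(nπx/L) vanish at both walls, giving E_n = n²π²ℏ²/(2mL²).
E_1 = 1² × π² / (2 × 0.5 × 3²) = 1.097.

E = 1.10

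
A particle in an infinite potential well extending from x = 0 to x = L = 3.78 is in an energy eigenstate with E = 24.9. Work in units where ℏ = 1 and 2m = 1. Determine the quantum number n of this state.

From E_n = n²π²ℏ²/(2mL²) invert to n = √(2mL²E)/(πℏ).
n = (3.78/π) × √(2 × 0.5 × 24.9) = 6.004 → n = 6.

n = 6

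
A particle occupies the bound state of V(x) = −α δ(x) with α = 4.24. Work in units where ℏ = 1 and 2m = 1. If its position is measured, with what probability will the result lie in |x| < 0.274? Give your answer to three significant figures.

The normalised bound state is ψ = √κ e^{−κ|x|} with κ = mα/ℏ² = 2.120.
P(|x| < d) = ∫_{−d}^{d} κ e^{−2κ|x|} dx = 1 − e^{−2κd} = 1 − e^{−1.162} = 0.6871.

P = 0.687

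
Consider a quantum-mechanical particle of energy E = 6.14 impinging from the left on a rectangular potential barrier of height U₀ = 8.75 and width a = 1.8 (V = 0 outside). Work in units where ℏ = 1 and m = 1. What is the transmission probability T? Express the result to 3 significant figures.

T = 0.000897

E < U₀: inside the barrier ψ ∝ e^{±κx} with κ = √(2m(U₀ − E))/ℏ = 2.285.
κa = 4.113, sinh(κa) = 30.54.
Matching ψ, ψ′ at both faces gives T = [1 + U₀² sinh²(κa) / (4E(U₀ − E))]⁻¹ = 1/1115 = 0.000897.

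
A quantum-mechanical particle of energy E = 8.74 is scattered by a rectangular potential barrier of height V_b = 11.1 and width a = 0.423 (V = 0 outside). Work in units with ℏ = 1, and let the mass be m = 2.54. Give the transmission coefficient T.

T = 0.138

E < V_b: inside the barrier ψ ∝ e^{±κx} with κ = √(2m(V_b − E))/ℏ = 3.462.
κa = 1.465, sinh(κa) = 2.047.
Matching ψ, ψ′ at both faces gives T = [1 + V_b² sinh²(κa) / (4E(V_b − E))]⁻¹ = 1/7.260 = 0.138.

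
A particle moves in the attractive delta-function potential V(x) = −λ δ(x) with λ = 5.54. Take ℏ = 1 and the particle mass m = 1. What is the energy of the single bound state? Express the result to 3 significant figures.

For x ≠ 0 the bound state is ψ ∝ e^{−κ|x|}; integrating the TISE across the delta gives the cusp condition 2κ = 2mλ/ℏ², so κ = 5.540.
Then E = −ℏ²κ²/(2m) = −mλ²/(2ℏ²) = -15.35.

E = -15.3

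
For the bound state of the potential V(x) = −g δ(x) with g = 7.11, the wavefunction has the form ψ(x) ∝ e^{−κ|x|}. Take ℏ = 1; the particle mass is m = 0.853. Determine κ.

Integrating the TISE across x = 0 gives the cusp condition ψ'(0⁺) − ψ'(0⁻) = −(2mg/ℏ²)ψ(0).
With ψ ∝ e^{−κ|x|} this yields −2κ = −2mg/ℏ², so κ = mg/ℏ² = 6.065.

κ = 6.06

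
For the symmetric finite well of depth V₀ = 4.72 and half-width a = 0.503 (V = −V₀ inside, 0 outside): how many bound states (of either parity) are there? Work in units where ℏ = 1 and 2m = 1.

N = 1

Define the well-strength parameter z₀ = (a/ℏ)√(2mV₀) = 0.503 × √(2·0.5·4.72) = 1.093.
The even/odd transcendental equations gain one root per π/2 in z₀, giving N = 1 + ⌊2z₀/π⌋ = 1 + ⌊0.6957⌋ = 1.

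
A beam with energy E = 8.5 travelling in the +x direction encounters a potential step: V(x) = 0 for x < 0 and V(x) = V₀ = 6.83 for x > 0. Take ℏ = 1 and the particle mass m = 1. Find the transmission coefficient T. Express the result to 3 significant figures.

T = 0.851

The wavenumbers are k₁ = √(2mE)/ℏ = 4.123 on the left and k₂ = √(2m(E − V₀))/ℏ = 1.828 on the right.
Continuity of ψ and ψ′ at the step yields the reflection amplitude r = (k₁ − k₂)/(k₁ + k₂) = 0.3858; thus R = |r|² = 0.1488, T = 0.8512.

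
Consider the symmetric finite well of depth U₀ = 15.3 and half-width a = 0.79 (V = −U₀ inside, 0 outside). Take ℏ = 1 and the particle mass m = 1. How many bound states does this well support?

N = 3

Define the well-strength parameter z₀ = (a/ℏ)√(2mU₀) = 0.79 × √(2·1·15.3) = 4.370.
A new bound state (alternating even/odd) appears each time z₀ passes a multiple of π/2, so N = ⌊2z₀/π⌋ + 1 = ⌊2.782⌋ + 1 = 3.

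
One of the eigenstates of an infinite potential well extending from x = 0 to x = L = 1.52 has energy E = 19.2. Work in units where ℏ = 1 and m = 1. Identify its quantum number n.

From E_n = n²π²ℏ²/(2mL²) invert to n = √(2mL²E)/(πℏ).
n = (1.52/π) × √(2 × 1 × 19.2) = 2.998 → n = 3.

n = 3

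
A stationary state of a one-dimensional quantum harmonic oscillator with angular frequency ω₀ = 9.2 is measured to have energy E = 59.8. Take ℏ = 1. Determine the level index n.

n = 6

E_n = ℏω₀(n + ½) ⇒ n = E/(ℏω₀) − ½ = 59.8/9.2 − 0.5 = 6.000 → n = 6.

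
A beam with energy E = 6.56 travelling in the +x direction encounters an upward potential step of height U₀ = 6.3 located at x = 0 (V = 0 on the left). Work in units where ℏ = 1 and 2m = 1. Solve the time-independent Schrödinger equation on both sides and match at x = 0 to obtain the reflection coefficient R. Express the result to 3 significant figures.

On each side the TISE gives plane waves with k = √(2m(E − V))/ℏ: k₁ = √(2·½·6.56) = 2.561, k₂ = √(2·½·0.26) = 0.5099.
Matching ψ and ψ′ at x = 0 gives r = (k₁ − k₂)/(k₁ + k₂), so R = r² = 0.4461 and T = 1 − R = 0.5539.

R = 0.446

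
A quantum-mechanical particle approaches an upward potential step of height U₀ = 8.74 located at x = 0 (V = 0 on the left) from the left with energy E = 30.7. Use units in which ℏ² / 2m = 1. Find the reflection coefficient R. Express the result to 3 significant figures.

R = 0.00698

The wavenumbers are k₁ = √(2mE)/ℏ = 5.541 on the left and k₂ = √(2m(E − U₀))/ℏ = 4.686 on the right.
Matching ψ and ψ′ at x = 0 gives r = (k₁ − k₂)/(k₁ + k₂), so R = r² = 0.006983 and T = 1 − R = 0.9930.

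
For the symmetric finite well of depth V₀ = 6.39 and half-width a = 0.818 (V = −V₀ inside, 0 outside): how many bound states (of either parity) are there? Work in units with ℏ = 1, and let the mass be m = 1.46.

The dimensionless depth is z₀ = a√(2mV₀)/ℏ = 0.818 × √(18.66) = 3.533.
A new bound state (alternating even/odd) appears each time z₀ passes a multiple of π/2, so N = ⌊2z₀/π⌋ + 1 = ⌊2.249⌋ + 1 = 3.

N = 3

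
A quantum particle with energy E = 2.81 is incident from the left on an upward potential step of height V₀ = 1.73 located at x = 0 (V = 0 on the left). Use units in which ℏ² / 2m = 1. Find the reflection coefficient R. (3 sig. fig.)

R = 0.0550

The wavenumbers are k₁ = √(2mE)/ℏ = 1.676 on the left and k₂ = √(2m(E − V₀))/ℏ = 1.039 on the right.
Matching ψ and ψ′ at x = 0 gives r = (k₁ − k₂)/(k₁ + k₂), so R = r² = 0.05504 and T = 1 − R = 0.9450.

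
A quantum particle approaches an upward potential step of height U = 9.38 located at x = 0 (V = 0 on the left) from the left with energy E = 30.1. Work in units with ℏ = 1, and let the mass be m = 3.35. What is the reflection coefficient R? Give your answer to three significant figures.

R = 0.00867

On each side the TISE gives plane waves with k = √(2m(E − V))/ℏ: k₁ = √(2·3.35·30.1) = 14.20, k₂ = √(2·3.35·20.72) = 11.78.
Continuity of ψ and ψ′ at the step yields the reflection amplitude r = (k₁ − k₂)/(k₁ + k₂) = 0.09309; thus R = |r|² = 0.008665, T = 0.9913.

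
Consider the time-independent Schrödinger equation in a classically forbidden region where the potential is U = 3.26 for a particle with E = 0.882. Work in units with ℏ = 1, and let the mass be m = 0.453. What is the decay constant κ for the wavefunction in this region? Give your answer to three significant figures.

κ = 1.47

Since E < U the TISE in this region is ψ'' = κ²ψ with κ = √(2m(U − E))/ℏ.
κ = √(2 × 0.453 × 2.378) = 1.468.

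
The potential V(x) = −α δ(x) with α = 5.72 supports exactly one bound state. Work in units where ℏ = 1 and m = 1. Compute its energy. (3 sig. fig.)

The bound state is ψ(x) = √κ e^{−κ|x|}. The derivative jump ψ'(0⁺) − ψ'(0⁻) = −(2mα/ℏ²)ψ(0) fixes κ = mα/ℏ² = 5.720.
Then E = −ℏ²κ²/(2m) = −mα²/(2ℏ²) = -16.36.

E = -16.4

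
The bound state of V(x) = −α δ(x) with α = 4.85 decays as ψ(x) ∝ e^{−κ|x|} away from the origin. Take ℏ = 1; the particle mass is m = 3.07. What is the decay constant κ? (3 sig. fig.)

κ = 14.9

Integrating the TISE across x = 0 gives the cusp condition ψ'(0⁺) − ψ'(0⁻) = −(2mα/ℏ²)ψ(0).
With ψ ∝ e^{−κ|x|} this yields −2κ = −2mα/ℏ², so κ = mα/ℏ² = 14.89.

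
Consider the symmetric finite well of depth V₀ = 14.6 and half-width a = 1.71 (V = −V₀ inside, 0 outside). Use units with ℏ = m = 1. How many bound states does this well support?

N = 6

The dimensionless depth is z₀ = a√(2mV₀)/ℏ = 1.71 × √(29.20) = 9.240.
The even/odd transcendental equations gain one root per π/2 in z₀, giving N = 1 + ⌊2z₀/π⌋ = 1 + ⌊5.883⌋ = 6.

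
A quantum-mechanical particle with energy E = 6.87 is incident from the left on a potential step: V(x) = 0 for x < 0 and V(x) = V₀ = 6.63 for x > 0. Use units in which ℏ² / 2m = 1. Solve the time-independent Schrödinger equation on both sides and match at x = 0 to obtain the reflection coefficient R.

On each side the TISE gives plane waves with k = √(2m(E − V))/ℏ: k₁ = √(2·½·6.87) = 2.621, k₂ = √(2·½·0.24) = 0.4899.
Matching ψ and ψ′ at x = 0 gives r = (k₁ − k₂)/(k₁ + k₂), so R = r² = 0.4693 and T = 1 − R = 0.5307.

R = 0.469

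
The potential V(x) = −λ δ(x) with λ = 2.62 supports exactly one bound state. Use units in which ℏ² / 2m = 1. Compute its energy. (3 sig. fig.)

E = -1.72

The bound state is ψ(x) = √κ e^{−κ|x|}. The derivative jump ψ'(0⁺) − ψ'(0⁻) = −(2mλ/ℏ²)ψ(0) fixes κ = mλ/ℏ² = 1.310.
Then E = −ℏ²κ²/(2m) = −mλ²/(2ℏ²) = -1.716.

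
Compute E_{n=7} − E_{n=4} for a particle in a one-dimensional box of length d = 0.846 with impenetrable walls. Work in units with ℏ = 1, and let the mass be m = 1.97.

ΔE = 115

E_n = n²π²ℏ²/(2md²), so ΔE = (7² − 4²) π²ℏ²/(2md²).
ΔE = 33 × π² / (2 × 1.97 × 0.846²) = 115.5.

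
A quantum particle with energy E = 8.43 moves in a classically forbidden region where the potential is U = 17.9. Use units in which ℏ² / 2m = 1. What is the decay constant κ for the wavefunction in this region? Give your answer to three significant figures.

κ = 3.08

Since E < U the TISE in this region is ψ'' = κ²ψ with κ = √(2m(U − E))/ℏ.
κ = √(2 × 0.5 × 9.47) = 3.077.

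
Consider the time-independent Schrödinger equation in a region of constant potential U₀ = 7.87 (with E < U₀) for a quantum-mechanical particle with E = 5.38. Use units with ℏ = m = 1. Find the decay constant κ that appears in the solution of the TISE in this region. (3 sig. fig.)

κ = 2.23

Since E < U₀ the TISE in this region is ψ'' = κ²ψ with κ = √(2m(U₀ − E))/ℏ.
κ = √(2 × 1 × 2.49) = 2.232.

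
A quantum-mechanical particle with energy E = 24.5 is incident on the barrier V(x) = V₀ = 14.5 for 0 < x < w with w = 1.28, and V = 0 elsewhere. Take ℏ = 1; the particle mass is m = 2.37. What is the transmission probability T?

T = 0.934

Above the barrier the interior wavenumber is k₂ = √(2m(E − V₀))/ℏ = 6.885, giving phase k₂w = 8.813.
T = [1 + V₀² sin²(k₂w) / (4E(E − V₀))]⁻¹ = 1/1.071 = 0.934.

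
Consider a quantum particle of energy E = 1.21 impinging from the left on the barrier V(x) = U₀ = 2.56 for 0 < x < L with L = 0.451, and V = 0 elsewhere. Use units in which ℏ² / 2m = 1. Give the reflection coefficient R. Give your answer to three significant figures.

E < U₀: inside the barrier ψ ∝ e^{±κx} with κ = √(2m(U₀ − E))/ℏ = 1.162.
κL = 0.5240, sinh(κL) = 0.5483.
The exact tunnelling result is T⁻¹ = 1 + U₀² sinh²(κL) / [4E(U₀ − E)] = 1.302, so T = 0.768.
R = 1 − T = 0.232.

R = 0.232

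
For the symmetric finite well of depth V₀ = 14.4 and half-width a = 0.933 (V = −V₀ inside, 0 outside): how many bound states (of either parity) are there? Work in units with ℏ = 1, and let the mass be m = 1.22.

N = 4

The dimensionless depth is z₀ = a√(2mV₀)/ℏ = 0.933 × √(35.14) = 5.530.
The even/odd transcendental equations gain one root per π/2 in z₀, giving N = 1 + ⌊2z₀/π⌋ = 1 + ⌊3.521⌋ = 4.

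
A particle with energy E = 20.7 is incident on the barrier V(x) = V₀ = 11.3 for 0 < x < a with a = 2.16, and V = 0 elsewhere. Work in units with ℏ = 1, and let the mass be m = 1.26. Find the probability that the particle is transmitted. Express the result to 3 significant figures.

E > V₀: inside the barrier k₂ = √(2m(E − V₀))/ℏ = 4.867, k₂a = 10.51.
Matching at both interfaces gives T⁻¹ = 1 + V₀² sin²(k₂a) / [4E(E − V₀)] = 1.129, hence T = 0.886.

T = 0.886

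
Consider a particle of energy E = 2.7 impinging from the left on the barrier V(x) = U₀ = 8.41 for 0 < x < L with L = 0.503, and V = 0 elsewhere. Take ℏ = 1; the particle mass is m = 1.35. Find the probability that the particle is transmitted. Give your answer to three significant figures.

T = 0.0653

E < U₀: inside the barrier ψ ∝ e^{±κx} with κ = √(2m(U₀ − E))/ℏ = 3.926.
κL = 1.975, sinh(κL) = 3.534.
The exact tunnelling result is T⁻¹ = 1 + U₀² sinh²(κL) / [4E(U₀ − E)] = 15.32, so T = 0.0653.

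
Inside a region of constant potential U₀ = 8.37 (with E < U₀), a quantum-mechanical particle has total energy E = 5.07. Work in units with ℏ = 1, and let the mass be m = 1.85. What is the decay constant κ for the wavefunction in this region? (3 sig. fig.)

κ = 3.49

Since E < U₀ the TISE in this region is ψ'' = κ²ψ with κ = √(2m(U₀ − E))/ℏ.
κ = √(2 × 1.85 × 3.3) = 3.494.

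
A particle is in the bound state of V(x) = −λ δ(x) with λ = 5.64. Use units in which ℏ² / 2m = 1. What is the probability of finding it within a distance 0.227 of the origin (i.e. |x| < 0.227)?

P = 0.722

The normalised bound state is ψ = √κ e^{−κ|x|} with κ = mλ/ℏ² = 2.820.
P(|x| < d) = ∫_{−d}^{d} κ e^{−2κ|x|} dx = 1 − e^{−2κd} = 1 − e^{−1.280} = 0.7220.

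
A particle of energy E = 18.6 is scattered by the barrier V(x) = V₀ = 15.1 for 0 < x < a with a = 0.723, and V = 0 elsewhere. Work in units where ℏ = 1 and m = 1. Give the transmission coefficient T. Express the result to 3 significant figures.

T = 0.563

E > V₀: inside the barrier k₂ = √(2m(E − V₀))/ℏ = 2.646, k₂a = 1.913.
Matching at both interfaces gives T⁻¹ = 1 + V₀² sin²(k₂a) / [4E(E − V₀)] = 1.777, hence T = 0.563.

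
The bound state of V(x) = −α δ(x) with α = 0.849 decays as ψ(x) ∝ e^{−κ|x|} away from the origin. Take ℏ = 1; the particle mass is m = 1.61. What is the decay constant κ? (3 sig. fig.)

κ = 1.37

Integrating the TISE across x = 0 gives the cusp condition ψ'(0⁺) − ψ'(0⁻) = −(2mα/ℏ²)ψ(0).
With ψ ∝ e^{−κ|x|} this yields −2κ = −2mα/ℏ², so κ = mα/ℏ² = 1.367.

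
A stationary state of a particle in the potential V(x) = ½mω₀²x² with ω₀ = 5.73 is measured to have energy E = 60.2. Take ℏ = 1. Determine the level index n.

n = 10

Invert E_n = (n + ½)ℏω₀: n = E/ℏω₀ − ½ = 10.006, so n = 10.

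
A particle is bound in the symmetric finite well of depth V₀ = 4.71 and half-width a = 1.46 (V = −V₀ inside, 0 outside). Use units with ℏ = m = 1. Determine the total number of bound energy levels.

Define the well-strength parameter z₀ = (a/ℏ)√(2mV₀) = 1.46 × √(2·1·4.71) = 4.481.
A new bound state (alternating even/odd) appears each time z₀ passes a multiple of π/2, so N = ⌊2z₀/π⌋ + 1 = ⌊2.853⌋ + 1 = 3.

N = 3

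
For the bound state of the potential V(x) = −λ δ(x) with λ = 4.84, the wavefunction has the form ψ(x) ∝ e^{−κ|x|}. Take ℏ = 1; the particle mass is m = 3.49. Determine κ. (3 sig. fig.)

Integrating the TISE across x = 0 gives the cusp condition ψ'(0⁺) − ψ'(0⁻) = −(2mλ/ℏ²)ψ(0).
With ψ ∝ e^{−κ|x|} this yields −2κ = −2mλ/ℏ², so κ = mλ/ℏ² = 16.89.

κ = 16.9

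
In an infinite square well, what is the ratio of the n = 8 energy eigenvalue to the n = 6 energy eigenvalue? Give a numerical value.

1.77778

E_n = n²π²ℏ²/(2mL²) so the ratio is n₂²/n₁² = 64/36 = 1.77778.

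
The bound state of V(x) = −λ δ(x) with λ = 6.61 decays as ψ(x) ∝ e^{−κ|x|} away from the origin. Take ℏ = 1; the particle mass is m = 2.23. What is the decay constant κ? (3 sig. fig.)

Integrate −(ℏ²/2m)ψ'' − λδ(x)ψ = Eψ from −ε to +ε: the ψ'' term gives ψ'(0⁺) − ψ'(0⁻) and the δ term gives −(2mλ/ℏ²)ψ(0).
With ψ ∝ e^{−κ|x|} this yields −2κ = −2mλ/ℏ², so κ = mλ/ℏ² = 14.74.

κ = 14.7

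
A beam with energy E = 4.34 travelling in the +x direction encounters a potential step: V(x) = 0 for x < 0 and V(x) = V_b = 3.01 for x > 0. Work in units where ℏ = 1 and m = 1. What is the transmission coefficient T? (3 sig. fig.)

The wavenumbers are k₁ = √(2mE)/ℏ = 2.946 on the left and k₂ = √(2m(E − V_b))/ℏ = 1.631 on the right.
Continuity of ψ and ψ′ at the step yields the reflection amplitude r = (k₁ − k₂)/(k₁ + k₂) = 0.2873; thus R = |r|² = 0.08257, T = 0.9174.

T = 0.917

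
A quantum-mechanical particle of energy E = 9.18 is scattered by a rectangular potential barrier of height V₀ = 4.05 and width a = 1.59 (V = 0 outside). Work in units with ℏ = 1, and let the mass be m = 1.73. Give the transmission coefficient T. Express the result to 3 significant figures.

Above the barrier the interior wavenumber is k₂ = √(2m(E − V₀))/ℏ = 4.213, giving phase k₂a = 6.699.
Matching at both interfaces gives T⁻¹ = 1 + V₀² sin²(k₂a) / [4E(E − V₀)] = 1.014, hence T = 0.986.

T = 0.986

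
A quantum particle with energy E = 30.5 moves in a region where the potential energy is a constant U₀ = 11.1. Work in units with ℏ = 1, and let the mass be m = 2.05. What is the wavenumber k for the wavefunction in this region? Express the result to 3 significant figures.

k = 8.92

With E > U₀ the solution is oscillatory, ψ ∝ e^{±ikx} with k = √(2m(E − U₀))/ℏ.
k = √(2 × 2.05 × 19.4) = 8.919.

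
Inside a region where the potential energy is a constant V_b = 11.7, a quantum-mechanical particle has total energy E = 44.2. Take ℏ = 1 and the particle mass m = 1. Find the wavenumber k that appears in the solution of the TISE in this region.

k = 8.06

With E > V_b the solution is oscillatory, ψ ∝ e^{±ikx} with k = √(2m(E − V_b))/ℏ.
k = √(2 × 1 × 32.5) = 8.062.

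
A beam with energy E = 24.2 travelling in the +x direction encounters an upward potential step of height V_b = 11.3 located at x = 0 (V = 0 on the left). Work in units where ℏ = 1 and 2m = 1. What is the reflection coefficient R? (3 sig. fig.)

R = 0.0243

The wavenumbers are k₁ = √(2mE)/ℏ = 4.919 on the left and k₂ = √(2m(E − V_b))/ℏ = 3.592 on the right.
Matching ψ and ψ′ at x = 0 gives r = (k₁ − k₂)/(k₁ + k₂), so R = r² = 0.02434 and T = 1 − R = 0.9757.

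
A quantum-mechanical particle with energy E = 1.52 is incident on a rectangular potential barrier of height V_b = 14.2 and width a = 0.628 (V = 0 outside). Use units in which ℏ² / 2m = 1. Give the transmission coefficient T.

T = 0.0176

Since E < V_b the interior solution is evanescent with decay constant κ = √(2m(V_b − E))/ℏ = 3.561.
κa = 2.236, sinh(κa) = 4.626.
Matching ψ, ψ′ at both faces gives T = [1 + V_b² sinh²(κa) / (4E(V_b − E))]⁻¹ = 1/56.96 = 0.0176.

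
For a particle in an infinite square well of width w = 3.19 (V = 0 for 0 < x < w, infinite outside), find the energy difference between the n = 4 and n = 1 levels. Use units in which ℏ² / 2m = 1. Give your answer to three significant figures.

ΔE = 14.5

E_n = n²π²ℏ²/(2mw²), so ΔE = (4² − 1²) π²ℏ²/(2mw²).
ΔE = 15 × π² / (2 × 0.5 × 3.19²) = 14.55.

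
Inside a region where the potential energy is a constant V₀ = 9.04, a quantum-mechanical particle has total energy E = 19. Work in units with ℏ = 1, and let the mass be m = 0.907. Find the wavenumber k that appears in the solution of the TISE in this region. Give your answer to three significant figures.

k = 4.25

With E > V₀ the solution is oscillatory, ψ ∝ e^{±ikx} with k = √(2m(E − V₀))/ℏ.
k = √(2 × 0.907 × 9.96) = 4.251.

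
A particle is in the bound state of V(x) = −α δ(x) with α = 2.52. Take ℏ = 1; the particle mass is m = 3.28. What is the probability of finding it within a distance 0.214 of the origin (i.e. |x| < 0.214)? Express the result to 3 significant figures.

The normalised bound state is ψ = √κ e^{−κ|x|} with κ = mα/ℏ² = 8.266.
P(|x| < d) = ∫_{−d}^{d} κ e^{−2κ|x|} dx = 1 − e^{−2κd} = 1 − e^{−3.538} = 0.9709.

P = 0.971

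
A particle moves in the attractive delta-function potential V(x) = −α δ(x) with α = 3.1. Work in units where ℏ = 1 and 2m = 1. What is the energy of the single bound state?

The bound state is ψ(x) = √κ e^{−κ|x|}. The derivative jump ψ'(0⁺) − ψ'(0⁻) = −(2mα/ℏ²)ψ(0) fixes κ = mα/ℏ² = 1.550.
Then E = −ℏ²κ²/(2m) = −mα²/(2ℏ²) = -2.403.

E = -2.40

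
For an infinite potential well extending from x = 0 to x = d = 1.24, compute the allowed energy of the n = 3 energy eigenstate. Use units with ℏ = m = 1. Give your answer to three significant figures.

The infinite-well eigenfunctions ψ_n = √(2/d) sin(nπx/d) vanish at both walls, giving E_n = n²π²ℏ²/(2md²).
E_3 = 3² × π² / (2 × 1 × 1.24²) = 28.88.

E = 28.9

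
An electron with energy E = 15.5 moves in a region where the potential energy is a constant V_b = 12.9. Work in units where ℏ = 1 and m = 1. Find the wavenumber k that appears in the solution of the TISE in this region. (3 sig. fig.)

With E > V_b the solution is oscillatory, ψ ∝ e^{±ikx} with k = √(2m(E − V_b))/ℏ.
k = √(2 × 1 × 2.6) = 2.280.

k = 2.28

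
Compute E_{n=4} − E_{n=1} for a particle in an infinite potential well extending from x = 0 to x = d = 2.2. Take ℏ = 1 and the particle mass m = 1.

E_n = n²π²ℏ²/(2md²), so ΔE = (4² − 1²) π²ℏ²/(2md²).
ΔE = 15 × π² / (2 × 1 × 2.2²) = 15.29.

ΔE = 15.3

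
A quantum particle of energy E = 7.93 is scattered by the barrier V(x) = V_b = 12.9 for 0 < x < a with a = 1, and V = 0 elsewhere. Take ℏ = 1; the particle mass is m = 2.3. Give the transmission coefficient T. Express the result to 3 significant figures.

T = 0.000266

E < V_b: inside the barrier ψ ∝ e^{±κx} with κ = √(2m(V_b − E))/ℏ = 4.781.
κa = 4.781, sinh(κa) = 59.63.
Matching ψ, ψ′ at both faces gives T = [1 + V_b² sinh²(κa) / (4E(V_b − E))]⁻¹ = 1/3755 = 0.000266.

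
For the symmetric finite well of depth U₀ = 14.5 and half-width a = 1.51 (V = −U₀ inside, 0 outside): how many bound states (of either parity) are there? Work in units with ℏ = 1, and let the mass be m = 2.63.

N = 9

Define the well-strength parameter z₀ = (a/ℏ)√(2mU₀) = 1.51 × √(2·2.63·14.5) = 13.19.
The even/odd transcendental equations gain one root per π/2 in z₀, giving N = 1 + ⌊2z₀/π⌋ = 1 + ⌊8.395⌋ = 9.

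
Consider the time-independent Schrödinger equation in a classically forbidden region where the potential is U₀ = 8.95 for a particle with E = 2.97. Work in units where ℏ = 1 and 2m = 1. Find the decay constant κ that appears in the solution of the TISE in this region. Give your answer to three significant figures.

Since E < U₀ the TISE in this region is ψ'' = κ²ψ with κ = √(2m(U₀ − E))/ℏ.
κ = √(2 × 0.5 × 5.98) = 2.445.

κ = 2.45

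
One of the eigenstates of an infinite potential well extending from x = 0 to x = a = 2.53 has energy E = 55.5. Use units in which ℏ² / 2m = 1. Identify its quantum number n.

n = 6

For an infinite well E_n = n²π²ℏ²/(2ma²), so n = (a/πℏ)√(2mE).
n = (2.53/π) × √(2 × 0.5 × 55.5) = 6.000 → n = 6.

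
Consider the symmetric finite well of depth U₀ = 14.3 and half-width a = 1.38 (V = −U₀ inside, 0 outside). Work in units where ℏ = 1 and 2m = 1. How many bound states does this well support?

The dimensionless depth is z₀ = a√(2mU₀)/ℏ = 1.38 × √(14.30) = 5.219.
A new bound state (alternating even/odd) appears each time z₀ passes a multiple of π/2, so N = ⌊2z₀/π⌋ + 1 = ⌊3.322⌋ + 1 = 4.

N = 4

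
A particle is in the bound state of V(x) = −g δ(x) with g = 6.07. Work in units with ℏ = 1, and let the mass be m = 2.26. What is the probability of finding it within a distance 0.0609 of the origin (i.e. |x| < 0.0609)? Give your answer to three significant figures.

P = 0.812

The normalised bound state is ψ = √κ e^{−κ|x|} with κ = mg/ℏ² = 13.72.
P(|x| < d) = ∫_{−d}^{d} κ e^{−2κ|x|} dx = 1 − e^{−2κd} = 1 − e^{−1.671} = 0.8119.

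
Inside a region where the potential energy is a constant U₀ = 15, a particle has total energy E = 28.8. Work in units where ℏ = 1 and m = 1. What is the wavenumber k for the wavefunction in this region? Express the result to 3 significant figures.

With E > U₀ the solution is oscillatory, ψ ∝ e^{±ikx} with k = √(2m(E − U₀))/ℏ.
k = √(2 × 1 × 13.8) = 5.254.

k = 5.25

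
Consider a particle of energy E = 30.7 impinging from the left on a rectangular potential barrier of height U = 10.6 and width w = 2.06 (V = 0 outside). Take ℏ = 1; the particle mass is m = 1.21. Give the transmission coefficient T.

Above the barrier the interior wavenumber is k₂ = √(2m(E − U))/ℏ = 6.974, giving phase k₂w = 14.37.
T = [1 + U² sin²(k₂w) / (4E(E − U))]⁻¹ = 1/1.043 = 0.959.

T = 0.959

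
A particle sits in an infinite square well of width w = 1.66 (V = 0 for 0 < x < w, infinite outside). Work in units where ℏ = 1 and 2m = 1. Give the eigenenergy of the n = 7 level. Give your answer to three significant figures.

The infinite-well eigenfunctions ψ_n = √(2/w) sin(nπx/w) vanish at both walls, giving E_n = n²π²ℏ²/(2mw²).
E_7 = 7² × π² / (2 × 0.5 × 1.66²) = 175.5.

E = 176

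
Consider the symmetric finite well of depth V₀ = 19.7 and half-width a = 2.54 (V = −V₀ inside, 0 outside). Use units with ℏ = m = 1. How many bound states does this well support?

N = 11

The dimensionless depth is z₀ = a√(2mV₀)/ℏ = 2.54 × √(39.40) = 15.94.
The even/odd transcendental equations gain one root per π/2 in z₀, giving N = 1 + ⌊2z₀/π⌋ = 1 + ⌊10.15⌋ = 11.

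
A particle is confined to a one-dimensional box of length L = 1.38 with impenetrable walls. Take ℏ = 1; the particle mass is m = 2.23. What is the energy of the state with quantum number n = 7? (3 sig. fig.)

E = 56.9

Requiring ψ(0) = ψ(L) = 0 quantises k = nπ/L, hence E_n = ℏ²k²/2m = n²π²ℏ²/(2mL²).
E_7 = 7² × π² / (2 × 2.23 × 1.38²) = 56.94.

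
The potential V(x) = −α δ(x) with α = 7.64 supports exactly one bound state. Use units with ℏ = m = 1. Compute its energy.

The bound state is ψ(x) = √κ e^{−κ|x|}. The derivative jump ψ'(0⁺) − ψ'(0⁻) = −(2mα/ℏ²)ψ(0) fixes κ = mα/ℏ² = 7.640.
Then E = −ℏ²κ²/(2m) = −mα²/(2ℏ²) = -29.18.

E = -29.2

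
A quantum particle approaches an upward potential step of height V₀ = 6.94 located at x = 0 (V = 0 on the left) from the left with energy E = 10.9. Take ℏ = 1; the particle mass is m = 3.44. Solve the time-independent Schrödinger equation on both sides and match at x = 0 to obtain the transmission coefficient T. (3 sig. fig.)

On each side the TISE gives plane waves with k = √(2m(E − V))/ℏ: k₁ = √(2·3.44·10.9) = 8.660, k₂ = √(2·3.44·3.96) = 5.220.
Continuity of ψ and ψ′ at the step yields the reflection amplitude r = (k₁ − k₂)/(k₁ + k₂) = 0.2479; thus R = |r|² = 0.06143, T = 0.9386.

T = 0.939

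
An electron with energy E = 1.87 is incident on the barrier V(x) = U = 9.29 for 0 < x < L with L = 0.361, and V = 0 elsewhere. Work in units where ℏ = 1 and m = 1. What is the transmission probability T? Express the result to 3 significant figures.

T = 0.153

E < U: inside the barrier ψ ∝ e^{±κx} with κ = √(2m(U − E))/ℏ = 3.852.
κL = 1.391, sinh(κL) = 1.884.
The exact tunnelling result is T⁻¹ = 1 + U² sinh²(κL) / [4E(U − E)] = 6.521, so T = 0.153.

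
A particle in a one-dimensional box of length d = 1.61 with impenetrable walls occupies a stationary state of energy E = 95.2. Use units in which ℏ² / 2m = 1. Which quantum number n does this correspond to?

For an infinite well E_n = n²π²ℏ²/(2md²), so n = (d/πℏ)√(2mE).
n = (1.61/π) × √(2 × 0.5 × 95.2) = 5.000 → n = 5.

n = 5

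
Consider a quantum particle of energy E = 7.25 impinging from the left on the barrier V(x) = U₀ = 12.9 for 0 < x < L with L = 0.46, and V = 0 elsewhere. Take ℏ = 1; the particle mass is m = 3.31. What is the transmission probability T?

T = 0.0141

Since E < U₀ the interior solution is evanescent with decay constant κ = √(2m(U₀ − E))/ℏ = 6.116.
κL = 2.813, sinh(κL) = 8.302.
The exact tunnelling result is T⁻¹ = 1 + U₀² sinh²(κL) / [4E(U₀ − E)] = 71.00, so T = 0.0141.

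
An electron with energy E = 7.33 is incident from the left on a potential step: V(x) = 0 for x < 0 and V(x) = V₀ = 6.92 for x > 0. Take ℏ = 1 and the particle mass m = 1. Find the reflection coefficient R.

The wavenumbers are k₁ = √(2mE)/ℏ = 3.829 on the left and k₂ = √(2m(E − V₀))/ℏ = 0.9055 on the right.
Continuity of ψ and ψ′ at the step yields the reflection amplitude r = (k₁ − k₂)/(k₁ + k₂) = 0.6175; thus R = |r|² = 0.3813, T = 0.6187.

R = 0.381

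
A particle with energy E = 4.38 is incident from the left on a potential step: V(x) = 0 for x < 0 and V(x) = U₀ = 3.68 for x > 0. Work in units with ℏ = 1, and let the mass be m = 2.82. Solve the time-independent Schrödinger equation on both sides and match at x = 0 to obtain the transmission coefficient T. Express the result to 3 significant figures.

T = 0.816

The wavenumbers are k₁ = √(2mE)/ℏ = 4.970 on the left and k₂ = √(2m(E − U₀))/ℏ = 1.987 on the right.
Matching ψ and ψ′ at x = 0 gives r = (k₁ − k₂)/(k₁ + k₂), so R = r² = 0.1839 and T = 1 − R = 0.8161.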